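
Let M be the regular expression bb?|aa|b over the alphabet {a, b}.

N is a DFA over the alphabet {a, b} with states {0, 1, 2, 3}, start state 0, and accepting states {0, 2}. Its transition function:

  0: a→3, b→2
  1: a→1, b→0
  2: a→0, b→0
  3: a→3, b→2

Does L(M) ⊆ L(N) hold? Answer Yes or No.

The string aa is in L(M) but not in L(N).
So L(M) ⊄ L(N).

No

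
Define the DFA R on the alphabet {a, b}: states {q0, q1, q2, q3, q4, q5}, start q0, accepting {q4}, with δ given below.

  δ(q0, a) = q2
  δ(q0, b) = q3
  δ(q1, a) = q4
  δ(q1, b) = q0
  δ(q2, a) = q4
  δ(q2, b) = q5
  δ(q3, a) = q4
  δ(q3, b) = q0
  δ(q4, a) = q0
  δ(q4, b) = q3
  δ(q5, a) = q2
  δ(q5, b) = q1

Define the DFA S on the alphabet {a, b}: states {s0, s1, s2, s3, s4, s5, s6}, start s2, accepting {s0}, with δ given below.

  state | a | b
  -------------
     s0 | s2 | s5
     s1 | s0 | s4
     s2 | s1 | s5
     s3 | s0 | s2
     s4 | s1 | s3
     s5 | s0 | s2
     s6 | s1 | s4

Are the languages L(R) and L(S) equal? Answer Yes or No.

Yes

Exploring the product automaton R × S from the start pair (q0, s2), following both machines on each input symbol, reaches 6 state pairs: (q0, s2), (q2, s1), (q3, s5), (q4, s0), (q5, s4), (q1, s3).
R accepts in {q4} and S accepts in {s0}. In every reachable pair the two components are either both accepting — (q4, s0) — or both non-accepting, so no string is accepted by exactly one of the machines: L(R) \ L(S) and L(S) \ L(R) are both empty.
Hence every string is accepted by R iff it is accepted by S, and the two languages coincide.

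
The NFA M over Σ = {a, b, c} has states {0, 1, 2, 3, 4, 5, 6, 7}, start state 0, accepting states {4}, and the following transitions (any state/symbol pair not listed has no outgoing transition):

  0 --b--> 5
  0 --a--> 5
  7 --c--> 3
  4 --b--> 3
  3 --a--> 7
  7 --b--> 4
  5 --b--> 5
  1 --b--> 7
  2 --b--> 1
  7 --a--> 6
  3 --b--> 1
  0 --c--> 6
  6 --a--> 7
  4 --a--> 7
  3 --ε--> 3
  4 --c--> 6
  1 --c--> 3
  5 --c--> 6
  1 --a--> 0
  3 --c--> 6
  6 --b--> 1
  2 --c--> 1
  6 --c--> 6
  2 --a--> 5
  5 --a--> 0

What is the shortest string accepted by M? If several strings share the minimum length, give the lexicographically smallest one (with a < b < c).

A breadth-first search from 0 reaches an accepting state first via the path 0 → 6 → 7 → 4 on input cab.
No string of length < 3 is accepted (BFS exhausts all shorter strings without reaching an accepting state), and cab is the lexicographically least accepting string of length 3.

cab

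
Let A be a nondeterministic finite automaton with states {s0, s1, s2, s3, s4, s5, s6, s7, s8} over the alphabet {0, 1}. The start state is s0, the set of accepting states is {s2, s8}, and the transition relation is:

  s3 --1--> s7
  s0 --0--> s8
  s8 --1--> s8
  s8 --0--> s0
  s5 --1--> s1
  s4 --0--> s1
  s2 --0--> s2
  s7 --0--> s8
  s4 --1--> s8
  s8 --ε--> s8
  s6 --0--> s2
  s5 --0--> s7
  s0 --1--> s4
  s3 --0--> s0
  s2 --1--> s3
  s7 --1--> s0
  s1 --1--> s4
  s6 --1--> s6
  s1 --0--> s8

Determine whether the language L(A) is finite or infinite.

State s0 is reachable from the start and can reach an accepting state, and it lies on the cycle s0 → s8 → s0.
Traversing that cycle any number of times yields accepted strings of unbounded length, so the language is infinite.

infinite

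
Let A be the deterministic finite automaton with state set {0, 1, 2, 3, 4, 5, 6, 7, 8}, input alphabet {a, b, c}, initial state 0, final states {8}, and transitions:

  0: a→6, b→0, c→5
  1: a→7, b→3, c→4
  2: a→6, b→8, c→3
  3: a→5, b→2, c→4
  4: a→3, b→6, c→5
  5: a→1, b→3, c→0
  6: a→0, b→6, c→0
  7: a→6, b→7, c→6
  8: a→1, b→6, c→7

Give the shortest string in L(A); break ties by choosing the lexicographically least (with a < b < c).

cbbb

A breadth-first search from 0 reaches an accepting state first via the path 0 → 5 → 3 → 2 → 8 on input cbbb.
No string of length < 4 is accepted (BFS exhausts all shorter strings without reaching an accepting state), and cbbb is the lexicographically least accepting string of length 4.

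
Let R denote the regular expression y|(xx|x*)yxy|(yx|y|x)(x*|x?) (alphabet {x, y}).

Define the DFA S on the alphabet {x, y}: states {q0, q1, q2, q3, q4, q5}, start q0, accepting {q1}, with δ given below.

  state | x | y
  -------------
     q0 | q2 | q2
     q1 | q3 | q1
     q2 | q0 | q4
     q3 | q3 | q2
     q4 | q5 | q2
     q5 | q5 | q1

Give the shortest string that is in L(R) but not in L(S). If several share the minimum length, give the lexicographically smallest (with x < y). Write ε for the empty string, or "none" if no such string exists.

x

The string x is accepted by R but not by S.
No shorter string lies in the difference, and x is the lexicographically first length-1 string in L(R) \ L(S).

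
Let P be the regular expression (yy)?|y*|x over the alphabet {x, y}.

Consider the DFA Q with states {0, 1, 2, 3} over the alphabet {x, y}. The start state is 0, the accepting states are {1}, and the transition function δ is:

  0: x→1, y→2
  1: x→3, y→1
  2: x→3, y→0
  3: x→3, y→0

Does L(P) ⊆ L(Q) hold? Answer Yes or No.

No

The empty string ε is in L(P) but not in L(Q).
So L(P) ⊄ L(Q).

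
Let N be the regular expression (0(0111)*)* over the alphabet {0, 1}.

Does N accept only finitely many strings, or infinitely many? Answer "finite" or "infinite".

infinite

The expression contains a Kleene star applied to a subexpression that matches at least one nonempty string, so it matches strings of unbounded length.
Hence L(N) is infinite.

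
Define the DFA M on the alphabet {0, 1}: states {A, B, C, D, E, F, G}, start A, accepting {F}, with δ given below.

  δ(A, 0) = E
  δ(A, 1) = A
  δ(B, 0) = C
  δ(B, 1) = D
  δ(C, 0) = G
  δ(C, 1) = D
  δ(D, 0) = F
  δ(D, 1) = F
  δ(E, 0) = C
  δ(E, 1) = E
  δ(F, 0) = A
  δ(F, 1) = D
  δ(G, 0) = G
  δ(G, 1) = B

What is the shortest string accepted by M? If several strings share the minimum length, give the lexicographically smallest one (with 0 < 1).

A breadth-first search from A reaches an accepting state first via the path A → E → C → D → F on input 0010.
No string of length < 4 is accepted (BFS exhausts all shorter strings without reaching an accepting state), and 0010 is the lexicographically least accepting string of length 4.

0010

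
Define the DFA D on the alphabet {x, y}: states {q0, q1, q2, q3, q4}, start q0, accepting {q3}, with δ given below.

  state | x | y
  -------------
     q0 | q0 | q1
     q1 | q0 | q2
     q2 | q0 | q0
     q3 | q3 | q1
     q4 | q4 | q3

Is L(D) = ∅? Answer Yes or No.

The states reachable from the start state are {q0, q1, q2}.
None of the accepting states {q3} is reachable, so no string is accepted and L(D) = ∅.

Yes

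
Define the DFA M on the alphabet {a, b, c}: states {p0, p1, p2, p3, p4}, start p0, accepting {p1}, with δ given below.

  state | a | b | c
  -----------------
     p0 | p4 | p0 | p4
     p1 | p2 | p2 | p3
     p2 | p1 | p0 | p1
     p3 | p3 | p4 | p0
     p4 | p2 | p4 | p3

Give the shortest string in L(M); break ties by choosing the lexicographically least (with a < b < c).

A breadth-first search from p0 reaches an accepting state first via the path p0 → p4 → p2 → p1 on input aaa.
No string of length < 3 is accepted (BFS exhausts all shorter strings without reaching an accepting state), and aaa is the lexicographically least accepting string of length 3.

aaa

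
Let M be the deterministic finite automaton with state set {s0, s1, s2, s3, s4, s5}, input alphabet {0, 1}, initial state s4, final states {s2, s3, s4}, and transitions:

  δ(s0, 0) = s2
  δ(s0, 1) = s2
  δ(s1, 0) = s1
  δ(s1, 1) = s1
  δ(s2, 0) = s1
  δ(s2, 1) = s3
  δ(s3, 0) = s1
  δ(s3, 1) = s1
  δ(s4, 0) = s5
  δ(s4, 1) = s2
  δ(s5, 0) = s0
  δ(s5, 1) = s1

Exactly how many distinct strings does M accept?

7

The useful subgraph on states {s0, s2, s3, s4, s5} is acyclic, so L(M) is finite; the longest accepting path visits 5 useful states, giving maximum string length 4.
Counting accepting paths from s4 by length: 1 of length 0, 1 of length 1, 1 of length 2, 2 of length 3, 2 of length 4. Total 7.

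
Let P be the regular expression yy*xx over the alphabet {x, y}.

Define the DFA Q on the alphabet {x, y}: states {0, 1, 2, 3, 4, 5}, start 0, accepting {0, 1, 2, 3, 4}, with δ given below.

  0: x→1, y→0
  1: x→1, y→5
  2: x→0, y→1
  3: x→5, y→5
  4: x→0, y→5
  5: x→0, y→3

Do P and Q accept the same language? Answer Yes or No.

The empty string ε is accepted by Q but rejected by P.
So L(P) ≠ L(Q).

No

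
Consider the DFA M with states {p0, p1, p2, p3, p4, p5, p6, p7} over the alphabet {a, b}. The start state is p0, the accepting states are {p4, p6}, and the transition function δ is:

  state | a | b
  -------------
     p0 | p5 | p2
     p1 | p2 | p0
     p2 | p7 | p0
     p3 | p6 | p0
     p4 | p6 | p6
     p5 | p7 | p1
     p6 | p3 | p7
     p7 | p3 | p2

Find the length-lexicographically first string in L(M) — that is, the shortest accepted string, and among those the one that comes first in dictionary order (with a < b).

aaaa

A breadth-first search from p0 reaches an accepting state first via the path p0 → p5 → p7 → p3 → p6 on input aaaa.
No string of length < 4 is accepted (BFS exhausts all shorter strings without reaching an accepting state), and aaaa is the lexicographically least accepting string of length 4.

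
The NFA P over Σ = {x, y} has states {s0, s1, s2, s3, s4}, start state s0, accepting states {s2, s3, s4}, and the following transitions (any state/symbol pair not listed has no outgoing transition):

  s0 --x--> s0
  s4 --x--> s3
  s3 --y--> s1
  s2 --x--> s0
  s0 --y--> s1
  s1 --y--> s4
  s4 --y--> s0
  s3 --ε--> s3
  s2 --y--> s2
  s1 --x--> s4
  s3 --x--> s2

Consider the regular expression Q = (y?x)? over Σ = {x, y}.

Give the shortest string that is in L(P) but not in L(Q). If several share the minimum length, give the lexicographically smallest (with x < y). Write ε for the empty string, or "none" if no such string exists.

yy

The string yy is accepted by P but not by Q.
No shorter string lies in the difference, and yy is the lexicographically first length-2 string in L(P) \ L(Q).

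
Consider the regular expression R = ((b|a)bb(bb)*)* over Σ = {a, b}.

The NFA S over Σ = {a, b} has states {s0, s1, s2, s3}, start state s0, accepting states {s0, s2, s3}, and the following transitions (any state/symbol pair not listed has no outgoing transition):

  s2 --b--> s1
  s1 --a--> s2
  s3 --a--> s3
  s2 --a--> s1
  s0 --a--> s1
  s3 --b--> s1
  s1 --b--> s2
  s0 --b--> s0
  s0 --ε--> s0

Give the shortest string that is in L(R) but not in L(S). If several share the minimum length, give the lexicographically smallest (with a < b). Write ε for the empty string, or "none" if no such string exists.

The string abb is accepted by R but not by S.
No shorter string lies in the difference, and abb is the lexicographically first length-3 string in L(R) \ L(S).

abb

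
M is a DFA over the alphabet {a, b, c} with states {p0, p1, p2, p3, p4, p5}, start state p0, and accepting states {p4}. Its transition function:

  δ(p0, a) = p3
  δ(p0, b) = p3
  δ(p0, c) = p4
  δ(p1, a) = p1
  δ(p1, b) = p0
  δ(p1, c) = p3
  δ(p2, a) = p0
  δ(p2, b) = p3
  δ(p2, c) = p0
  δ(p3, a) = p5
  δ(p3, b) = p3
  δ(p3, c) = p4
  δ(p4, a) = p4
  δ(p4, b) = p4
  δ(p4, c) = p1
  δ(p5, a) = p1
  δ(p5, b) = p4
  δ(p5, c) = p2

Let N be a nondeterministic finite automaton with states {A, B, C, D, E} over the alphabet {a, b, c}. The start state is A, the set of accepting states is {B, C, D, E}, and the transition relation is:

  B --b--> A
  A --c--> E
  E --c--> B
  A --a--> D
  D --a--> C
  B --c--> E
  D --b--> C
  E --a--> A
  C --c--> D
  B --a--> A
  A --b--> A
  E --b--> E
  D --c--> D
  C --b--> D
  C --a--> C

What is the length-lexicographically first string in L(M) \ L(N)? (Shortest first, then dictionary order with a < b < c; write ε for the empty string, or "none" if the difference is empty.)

The string ca is accepted by M but not by N.
No shorter string lies in the difference, and ca is the lexicographically first length-2 string in L(M) \ L(N).

ca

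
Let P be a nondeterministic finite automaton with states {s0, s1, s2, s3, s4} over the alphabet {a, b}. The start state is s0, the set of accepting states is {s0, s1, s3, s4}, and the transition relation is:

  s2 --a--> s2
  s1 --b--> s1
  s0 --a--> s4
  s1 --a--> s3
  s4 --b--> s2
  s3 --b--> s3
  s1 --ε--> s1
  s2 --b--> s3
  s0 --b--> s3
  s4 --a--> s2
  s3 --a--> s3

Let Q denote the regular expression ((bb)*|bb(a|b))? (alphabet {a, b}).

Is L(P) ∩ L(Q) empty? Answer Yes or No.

No

The empty string ε is accepted by both P and Q.
Hence L(P) ∩ L(Q) ≠ ∅.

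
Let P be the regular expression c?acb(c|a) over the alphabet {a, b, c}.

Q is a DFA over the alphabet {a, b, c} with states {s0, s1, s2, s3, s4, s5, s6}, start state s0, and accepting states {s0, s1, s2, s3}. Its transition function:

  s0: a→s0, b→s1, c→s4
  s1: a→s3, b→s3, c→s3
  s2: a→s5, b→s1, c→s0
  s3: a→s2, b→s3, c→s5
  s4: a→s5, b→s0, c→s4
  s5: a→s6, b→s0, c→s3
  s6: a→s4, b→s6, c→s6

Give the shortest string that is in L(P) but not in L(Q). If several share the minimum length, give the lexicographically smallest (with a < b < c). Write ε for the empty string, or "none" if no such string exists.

The string acbc is accepted by P but not by Q.
No shorter string lies in the difference, and acbc is the lexicographically first length-4 string in L(P) \ L(Q).

acbc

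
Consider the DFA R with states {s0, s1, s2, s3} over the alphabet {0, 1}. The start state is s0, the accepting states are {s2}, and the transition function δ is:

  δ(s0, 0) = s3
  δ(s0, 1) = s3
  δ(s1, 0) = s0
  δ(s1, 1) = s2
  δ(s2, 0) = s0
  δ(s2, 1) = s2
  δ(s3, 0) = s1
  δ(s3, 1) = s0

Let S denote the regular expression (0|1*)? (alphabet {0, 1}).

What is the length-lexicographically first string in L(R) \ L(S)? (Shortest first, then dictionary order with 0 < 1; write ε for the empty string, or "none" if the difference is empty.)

001

The string 001 is accepted by R but not by S.
No shorter string lies in the difference, and 001 is the lexicographically first length-3 string in L(R) \ L(S).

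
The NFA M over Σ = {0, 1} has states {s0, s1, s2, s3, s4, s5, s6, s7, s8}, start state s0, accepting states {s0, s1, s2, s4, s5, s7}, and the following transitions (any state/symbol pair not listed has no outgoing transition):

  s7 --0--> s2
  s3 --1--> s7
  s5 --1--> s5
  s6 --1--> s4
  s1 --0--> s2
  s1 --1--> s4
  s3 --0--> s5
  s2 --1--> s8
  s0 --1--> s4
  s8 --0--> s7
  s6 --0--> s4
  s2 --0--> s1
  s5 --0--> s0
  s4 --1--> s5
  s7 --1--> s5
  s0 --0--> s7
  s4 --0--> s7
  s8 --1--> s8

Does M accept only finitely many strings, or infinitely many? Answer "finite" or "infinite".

infinite

State s0 is reachable from the start and can reach an accepting state, and it lies on the cycle s0 → s4 → s5 → s0.
Traversing that cycle any number of times yields accepted strings of unbounded length, so the language is infinite.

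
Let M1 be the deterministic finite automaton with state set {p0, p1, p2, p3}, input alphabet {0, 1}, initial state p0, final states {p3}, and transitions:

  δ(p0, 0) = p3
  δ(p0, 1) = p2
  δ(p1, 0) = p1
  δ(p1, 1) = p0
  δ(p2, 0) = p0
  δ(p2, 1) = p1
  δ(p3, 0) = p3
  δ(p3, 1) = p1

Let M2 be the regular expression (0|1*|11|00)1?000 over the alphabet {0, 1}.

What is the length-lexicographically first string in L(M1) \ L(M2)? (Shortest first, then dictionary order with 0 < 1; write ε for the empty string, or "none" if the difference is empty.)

0

The string 0 is accepted by M1 but not by M2.
No shorter string lies in the difference, and 0 is the lexicographically first length-1 string in L(M1) \ L(M2).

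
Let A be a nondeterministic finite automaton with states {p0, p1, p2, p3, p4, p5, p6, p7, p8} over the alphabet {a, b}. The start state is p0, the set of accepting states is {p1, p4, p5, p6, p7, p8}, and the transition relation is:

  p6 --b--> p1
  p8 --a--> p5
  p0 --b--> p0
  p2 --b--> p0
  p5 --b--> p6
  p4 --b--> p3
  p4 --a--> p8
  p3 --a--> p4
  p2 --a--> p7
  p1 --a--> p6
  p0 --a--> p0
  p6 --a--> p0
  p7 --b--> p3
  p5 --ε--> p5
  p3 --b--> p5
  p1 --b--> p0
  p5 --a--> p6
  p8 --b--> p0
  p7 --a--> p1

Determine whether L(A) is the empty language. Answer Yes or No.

The states reachable from the start state are {p0}.
None of the accepting states {p1, p4, p5, p6, p7, p8} is reachable, so no string is accepted and L(A) = ∅.

Yes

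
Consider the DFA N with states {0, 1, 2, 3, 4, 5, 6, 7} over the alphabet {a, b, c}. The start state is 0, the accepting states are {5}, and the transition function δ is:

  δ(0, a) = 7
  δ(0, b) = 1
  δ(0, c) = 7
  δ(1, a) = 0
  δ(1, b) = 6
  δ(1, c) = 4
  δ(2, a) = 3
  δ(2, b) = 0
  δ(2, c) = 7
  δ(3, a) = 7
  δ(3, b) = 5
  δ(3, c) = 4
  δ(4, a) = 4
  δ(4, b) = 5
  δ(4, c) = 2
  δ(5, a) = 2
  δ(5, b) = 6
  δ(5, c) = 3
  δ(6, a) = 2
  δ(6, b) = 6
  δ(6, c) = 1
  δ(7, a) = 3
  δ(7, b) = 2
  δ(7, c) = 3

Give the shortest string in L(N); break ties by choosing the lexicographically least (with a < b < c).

aab

A breadth-first search from 0 reaches an accepting state first via the path 0 → 7 → 3 → 5 on input aab.
No string of length < 3 is accepted (BFS exhausts all shorter strings without reaching an accepting state), and aab is the lexicographically least accepting string of length 3.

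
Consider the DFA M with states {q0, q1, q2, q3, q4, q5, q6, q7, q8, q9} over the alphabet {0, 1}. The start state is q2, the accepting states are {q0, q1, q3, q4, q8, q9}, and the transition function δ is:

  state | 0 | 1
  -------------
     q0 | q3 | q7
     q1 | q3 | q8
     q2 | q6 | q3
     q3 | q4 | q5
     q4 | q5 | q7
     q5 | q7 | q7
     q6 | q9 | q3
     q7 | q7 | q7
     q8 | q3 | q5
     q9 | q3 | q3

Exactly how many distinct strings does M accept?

The useful subgraph on states {q2, q3, q4, q6, q9} is acyclic, so L(M) is finite; the longest accepting path visits 5 useful states, giving maximum string length 4.
Counting accepting paths from q2 by length: 1 of length 1, 3 of length 2, 3 of length 3, 2 of length 4. Total 9.

9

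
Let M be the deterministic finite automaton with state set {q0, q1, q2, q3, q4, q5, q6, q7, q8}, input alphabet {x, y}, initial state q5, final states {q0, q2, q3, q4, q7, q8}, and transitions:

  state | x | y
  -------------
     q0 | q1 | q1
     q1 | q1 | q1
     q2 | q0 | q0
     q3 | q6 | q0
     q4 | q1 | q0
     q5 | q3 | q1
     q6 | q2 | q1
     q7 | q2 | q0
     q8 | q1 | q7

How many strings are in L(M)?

The useful subgraph on states {q0, q2, q3, q5, q6} is acyclic, so L(M) is finite; the longest accepting path visits 5 useful states, giving maximum string length 4.
Counting accepting paths from q5 by length: 1 of length 1, 1 of length 2, 1 of length 3, 2 of length 4. Total 5.

5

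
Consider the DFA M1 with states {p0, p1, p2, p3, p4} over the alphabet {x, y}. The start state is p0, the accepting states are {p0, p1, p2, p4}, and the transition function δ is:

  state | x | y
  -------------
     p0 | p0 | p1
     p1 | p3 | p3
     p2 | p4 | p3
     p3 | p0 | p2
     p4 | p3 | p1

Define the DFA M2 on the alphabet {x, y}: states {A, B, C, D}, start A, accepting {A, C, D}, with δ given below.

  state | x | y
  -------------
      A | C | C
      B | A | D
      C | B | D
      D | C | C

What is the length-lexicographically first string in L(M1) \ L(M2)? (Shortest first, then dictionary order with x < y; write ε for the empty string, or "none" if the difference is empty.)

xx

The string xx is accepted by M1 but not by M2.
No shorter string lies in the difference, and xx is the lexicographically first length-2 string in L(M1) \ L(M2).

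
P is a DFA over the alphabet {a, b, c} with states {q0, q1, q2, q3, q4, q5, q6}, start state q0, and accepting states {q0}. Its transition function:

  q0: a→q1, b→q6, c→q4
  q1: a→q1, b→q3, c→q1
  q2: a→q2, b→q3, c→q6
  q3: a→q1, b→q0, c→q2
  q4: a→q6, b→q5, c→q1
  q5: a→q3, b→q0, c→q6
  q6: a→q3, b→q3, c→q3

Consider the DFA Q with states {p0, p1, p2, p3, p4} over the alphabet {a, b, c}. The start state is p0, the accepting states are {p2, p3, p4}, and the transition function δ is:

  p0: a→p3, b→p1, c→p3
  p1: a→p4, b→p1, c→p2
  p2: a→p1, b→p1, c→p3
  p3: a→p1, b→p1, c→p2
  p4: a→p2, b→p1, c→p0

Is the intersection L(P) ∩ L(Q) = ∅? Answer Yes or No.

Exploring the product automaton P × Q from the start pair (q0, p0), following both machines on each input symbol, reaches 23 state pairs: (q0, p0), (q1, p3), (q6, p1), (q4, p3), (q1, p1), (q3, p1), (q1, p2), (q3, p4), (q3, p2), (q5, p1), (q1, p4), (q0, p1), (q2, p2), (q2, p0), (q2, p3), (q6, p2), (q1, p0), (q4, p2), (q2, p1), (q6, p3), (q3, p3), (q2, p4), (q6, p0).
P accepts in {q0} and Q accepts in {p2, p3, p4}; no reachable pair has both components accepting, so no string drives both machines to acceptance simultaneously and L(P) ∩ L(Q) = ∅.
So no string is accepted by both, and the intersection is empty.

Yes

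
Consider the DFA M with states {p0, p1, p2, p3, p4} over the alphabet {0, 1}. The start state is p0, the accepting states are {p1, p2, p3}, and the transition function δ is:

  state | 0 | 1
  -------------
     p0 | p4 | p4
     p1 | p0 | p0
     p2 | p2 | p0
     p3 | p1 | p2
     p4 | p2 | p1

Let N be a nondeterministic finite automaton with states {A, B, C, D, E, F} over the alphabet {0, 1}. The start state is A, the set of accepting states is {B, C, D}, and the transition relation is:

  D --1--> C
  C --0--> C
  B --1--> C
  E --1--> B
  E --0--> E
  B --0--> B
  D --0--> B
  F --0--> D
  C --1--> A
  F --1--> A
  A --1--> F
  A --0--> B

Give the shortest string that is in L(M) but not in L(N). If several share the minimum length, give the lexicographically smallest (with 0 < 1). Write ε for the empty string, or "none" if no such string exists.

The string 11 is accepted by M but not by N.
No shorter string lies in the difference, and 11 is the lexicographically first length-2 string in L(M) \ L(N).

11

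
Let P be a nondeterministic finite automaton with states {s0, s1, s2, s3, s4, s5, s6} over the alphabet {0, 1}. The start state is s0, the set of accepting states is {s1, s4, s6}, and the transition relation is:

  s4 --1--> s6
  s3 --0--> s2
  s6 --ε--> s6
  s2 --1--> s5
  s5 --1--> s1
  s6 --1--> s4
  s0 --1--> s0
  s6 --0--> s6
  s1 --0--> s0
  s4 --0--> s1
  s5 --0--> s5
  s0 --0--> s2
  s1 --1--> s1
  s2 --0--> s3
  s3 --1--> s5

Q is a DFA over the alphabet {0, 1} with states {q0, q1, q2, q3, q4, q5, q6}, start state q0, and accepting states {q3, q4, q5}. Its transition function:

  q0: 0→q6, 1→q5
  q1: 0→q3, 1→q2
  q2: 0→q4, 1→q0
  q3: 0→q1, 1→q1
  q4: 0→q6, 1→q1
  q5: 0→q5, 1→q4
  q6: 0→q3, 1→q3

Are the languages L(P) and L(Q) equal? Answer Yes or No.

The string 011 is accepted by P but rejected by Q.
So L(P) ≠ L(Q).

No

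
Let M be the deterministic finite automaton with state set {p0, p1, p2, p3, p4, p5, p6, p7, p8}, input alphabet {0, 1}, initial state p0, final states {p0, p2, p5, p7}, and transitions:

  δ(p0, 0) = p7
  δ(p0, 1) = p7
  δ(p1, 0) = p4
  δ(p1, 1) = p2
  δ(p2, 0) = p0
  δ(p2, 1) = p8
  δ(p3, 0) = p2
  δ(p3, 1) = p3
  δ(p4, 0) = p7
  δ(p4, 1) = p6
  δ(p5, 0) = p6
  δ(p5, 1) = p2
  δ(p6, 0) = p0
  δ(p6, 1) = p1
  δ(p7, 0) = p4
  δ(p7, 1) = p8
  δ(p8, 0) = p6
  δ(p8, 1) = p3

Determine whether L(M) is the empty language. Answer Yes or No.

The empty string ε is accepted: the run p0 ends in the accepting state p0.
Since at least one string is accepted, L(M) is not empty.

No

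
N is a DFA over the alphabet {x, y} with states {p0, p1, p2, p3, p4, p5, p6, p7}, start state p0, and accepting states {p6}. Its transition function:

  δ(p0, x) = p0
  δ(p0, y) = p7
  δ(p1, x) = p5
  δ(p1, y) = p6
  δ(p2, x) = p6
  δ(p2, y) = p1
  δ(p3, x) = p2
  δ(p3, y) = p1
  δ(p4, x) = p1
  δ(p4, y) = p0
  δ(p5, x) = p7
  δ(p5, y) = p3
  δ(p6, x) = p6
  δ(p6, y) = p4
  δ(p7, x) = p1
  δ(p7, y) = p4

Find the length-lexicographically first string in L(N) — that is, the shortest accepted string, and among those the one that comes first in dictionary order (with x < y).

yxy

A breadth-first search from p0 reaches an accepting state first via the path p0 → p7 → p1 → p6 on input yxy.
No string of length < 3 is accepted (BFS exhausts all shorter strings without reaching an accepting state), and yxy is the lexicographically least accepting string of length 3.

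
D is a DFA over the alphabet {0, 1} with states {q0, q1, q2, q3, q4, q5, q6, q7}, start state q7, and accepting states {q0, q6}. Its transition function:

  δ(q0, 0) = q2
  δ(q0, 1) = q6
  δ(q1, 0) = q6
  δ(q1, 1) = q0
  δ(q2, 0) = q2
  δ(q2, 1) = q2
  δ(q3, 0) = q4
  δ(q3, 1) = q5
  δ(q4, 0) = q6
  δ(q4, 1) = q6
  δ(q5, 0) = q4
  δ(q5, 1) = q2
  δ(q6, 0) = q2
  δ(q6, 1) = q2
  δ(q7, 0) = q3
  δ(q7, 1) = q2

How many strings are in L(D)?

4

The useful subgraph on states {q3, q4, q5, q6, q7} is acyclic, so L(D) is finite; the longest accepting path visits 5 useful states, giving maximum string length 4.
Counting accepting paths from q7 by length: 2 of length 3, 2 of length 4. Total 4.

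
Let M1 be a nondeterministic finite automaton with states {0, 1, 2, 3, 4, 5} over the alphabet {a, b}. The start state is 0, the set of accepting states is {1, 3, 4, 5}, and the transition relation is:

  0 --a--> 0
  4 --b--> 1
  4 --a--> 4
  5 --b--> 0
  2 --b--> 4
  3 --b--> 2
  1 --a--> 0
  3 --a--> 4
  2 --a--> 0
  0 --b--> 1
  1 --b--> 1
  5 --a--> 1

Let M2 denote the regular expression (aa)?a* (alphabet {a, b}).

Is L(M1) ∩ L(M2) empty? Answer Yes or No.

Converting the expression M2 to a DFA (subset construction, then merging equivalent states) gives the minimal DFA with states {r0, r1}, start state r0, accepting states {r0} and transitions r0: a→r0, b→r1; r1: a→r1, b→r1.
Exploring the product automaton M1 × M2 from the start pair (0, r0), following both machines on each input symbol, reaches 3 state pairs: (0, r0), (1, r1), (0, r1).
M1 accepts in {1, 3, 4, 5} and M2 accepts in {r0}; no reachable pair has both components accepting, so no string drives both machines to acceptance simultaneously and L(M1) ∩ L(M2) = ∅.
So no string is accepted by both, and the intersection is empty.

Yes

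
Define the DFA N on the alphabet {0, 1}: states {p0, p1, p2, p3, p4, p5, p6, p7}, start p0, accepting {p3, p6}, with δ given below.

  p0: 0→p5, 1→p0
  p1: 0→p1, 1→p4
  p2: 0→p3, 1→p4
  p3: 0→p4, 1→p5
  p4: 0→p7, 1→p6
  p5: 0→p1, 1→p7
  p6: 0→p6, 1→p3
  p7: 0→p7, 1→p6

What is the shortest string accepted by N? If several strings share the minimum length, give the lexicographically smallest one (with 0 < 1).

A breadth-first search from p0 reaches an accepting state first via the path p0 → p5 → p7 → p6 on input 011.
No string of length < 3 is accepted (BFS exhausts all shorter strings without reaching an accepting state), and 011 is the lexicographically least accepting string of length 3.

011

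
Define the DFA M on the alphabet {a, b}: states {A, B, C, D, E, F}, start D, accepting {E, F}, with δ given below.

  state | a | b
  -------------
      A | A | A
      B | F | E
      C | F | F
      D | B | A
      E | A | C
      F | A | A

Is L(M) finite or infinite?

The useful states (reachable from D and able to reach an accepting state) are {B, C, D, E, F}.
Restricted to these states the transition graph has no cycle, so every accepting path has bounded length and L is finite.

finite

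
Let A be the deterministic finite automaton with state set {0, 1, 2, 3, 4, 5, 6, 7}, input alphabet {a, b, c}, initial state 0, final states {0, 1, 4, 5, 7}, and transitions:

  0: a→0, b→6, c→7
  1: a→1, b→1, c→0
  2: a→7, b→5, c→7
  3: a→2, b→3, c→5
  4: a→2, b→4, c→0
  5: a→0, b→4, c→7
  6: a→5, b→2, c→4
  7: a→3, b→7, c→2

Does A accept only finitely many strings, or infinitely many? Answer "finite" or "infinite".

infinite

State 0 is reachable from the start and can reach an accepting state, and it lies on the cycle 0 → 0.
Traversing that cycle any number of times yields accepted strings of unbounded length, so the language is infinite.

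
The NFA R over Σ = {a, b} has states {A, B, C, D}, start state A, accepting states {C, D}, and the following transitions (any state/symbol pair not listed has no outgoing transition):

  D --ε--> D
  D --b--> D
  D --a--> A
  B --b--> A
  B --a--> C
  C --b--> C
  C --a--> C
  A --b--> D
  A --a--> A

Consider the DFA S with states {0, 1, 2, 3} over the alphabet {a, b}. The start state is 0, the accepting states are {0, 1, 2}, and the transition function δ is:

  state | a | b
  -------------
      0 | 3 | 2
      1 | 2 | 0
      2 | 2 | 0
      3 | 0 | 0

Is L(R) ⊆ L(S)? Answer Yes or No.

Yes

Exploring the product automaton R × S from the start pair (A, 0), following both machines on each input symbol, reaches 5 state pairs: (A, 0), (A, 3), (D, 2), (D, 0), (A, 2).
R accepts in {C, D} and S accepts in {0, 1, 2}. The reachable pairs whose R-component is accepting are (D, 2), (D, 0); in each of them the S-component is accepting too, so the product for L(R) \ L(S) (R-component accepting, S-component rejecting) has no reachable accepting pair and the difference is empty.
Hence every string in L(R) is also in L(S).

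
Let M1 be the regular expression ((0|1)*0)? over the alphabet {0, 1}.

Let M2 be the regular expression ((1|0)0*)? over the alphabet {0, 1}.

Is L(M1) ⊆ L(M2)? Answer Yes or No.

The string 010 is in L(M1) but not in L(M2).
So L(M1) ⊄ L(M2).

No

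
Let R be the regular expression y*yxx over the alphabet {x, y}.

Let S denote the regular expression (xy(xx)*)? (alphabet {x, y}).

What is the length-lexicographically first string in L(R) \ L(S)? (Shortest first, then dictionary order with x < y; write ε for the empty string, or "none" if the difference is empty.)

The string yxx is accepted by R but not by S.
No shorter string lies in the difference, and yxx is the lexicographically first length-3 string in L(R) \ L(S).

yxx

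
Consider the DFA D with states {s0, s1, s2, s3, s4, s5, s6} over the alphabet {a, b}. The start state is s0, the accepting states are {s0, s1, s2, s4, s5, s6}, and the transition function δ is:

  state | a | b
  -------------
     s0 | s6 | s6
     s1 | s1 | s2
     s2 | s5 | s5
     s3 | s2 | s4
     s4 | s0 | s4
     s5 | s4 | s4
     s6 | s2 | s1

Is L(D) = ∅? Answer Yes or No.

No

The empty string ε is accepted: the run s0 ends in the accepting state s0.
Since at least one string is accepted, L(D) is not empty.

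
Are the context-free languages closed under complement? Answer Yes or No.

CFLs are closed under union, so if they were also closed under complement they would be closed under intersection by De Morgan (L₁ ∩ L₂ is the complement of the union of the complements). But {aⁿbⁿcᵐ} ∩ {aᵐbⁿcⁿ} = {aⁿbⁿcⁿ} is not context-free although both operands are.

No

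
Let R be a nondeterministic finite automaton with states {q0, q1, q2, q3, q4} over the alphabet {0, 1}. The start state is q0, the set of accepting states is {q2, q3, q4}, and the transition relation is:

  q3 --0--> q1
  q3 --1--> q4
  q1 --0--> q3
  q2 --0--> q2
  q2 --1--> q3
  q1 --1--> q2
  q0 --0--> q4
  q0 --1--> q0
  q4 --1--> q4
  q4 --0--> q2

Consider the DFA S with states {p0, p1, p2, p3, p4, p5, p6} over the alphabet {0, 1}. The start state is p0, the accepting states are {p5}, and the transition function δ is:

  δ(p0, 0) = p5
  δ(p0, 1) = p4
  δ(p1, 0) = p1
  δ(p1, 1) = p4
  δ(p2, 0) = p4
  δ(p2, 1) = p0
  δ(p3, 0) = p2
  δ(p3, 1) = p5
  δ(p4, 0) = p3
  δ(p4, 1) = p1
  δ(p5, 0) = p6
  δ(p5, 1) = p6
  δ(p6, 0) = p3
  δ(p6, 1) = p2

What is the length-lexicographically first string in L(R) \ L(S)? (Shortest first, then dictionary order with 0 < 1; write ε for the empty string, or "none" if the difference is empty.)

00

The string 00 is accepted by R but not by S.
No shorter string lies in the difference, and 00 is the lexicographically first length-2 string in L(R) \ L(S).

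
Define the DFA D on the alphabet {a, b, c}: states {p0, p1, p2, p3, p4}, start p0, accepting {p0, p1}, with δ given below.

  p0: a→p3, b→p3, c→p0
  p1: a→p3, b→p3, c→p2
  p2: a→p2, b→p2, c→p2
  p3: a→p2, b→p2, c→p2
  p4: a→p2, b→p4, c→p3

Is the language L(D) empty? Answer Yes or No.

No

The empty string ε is accepted: the run p0 ends in the accepting state p0.
Since at least one string is accepted, L(D) is not empty.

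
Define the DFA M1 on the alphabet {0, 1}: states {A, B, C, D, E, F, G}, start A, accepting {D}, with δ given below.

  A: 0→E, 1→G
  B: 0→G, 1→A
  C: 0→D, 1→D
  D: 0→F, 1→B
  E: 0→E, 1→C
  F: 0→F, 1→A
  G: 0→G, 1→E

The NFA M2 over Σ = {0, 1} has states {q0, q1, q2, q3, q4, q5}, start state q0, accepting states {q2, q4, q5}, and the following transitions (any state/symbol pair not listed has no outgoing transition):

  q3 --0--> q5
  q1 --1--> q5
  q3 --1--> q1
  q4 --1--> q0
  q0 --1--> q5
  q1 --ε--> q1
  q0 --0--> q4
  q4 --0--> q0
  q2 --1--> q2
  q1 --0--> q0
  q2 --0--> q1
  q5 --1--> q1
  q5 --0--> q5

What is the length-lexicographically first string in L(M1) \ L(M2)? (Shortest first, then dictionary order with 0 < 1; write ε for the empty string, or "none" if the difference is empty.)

The string 0011 is accepted by M1 but not by M2.
No shorter string lies in the difference, and 0011 is the lexicographically first length-4 string in L(M1) \ L(M2).

0011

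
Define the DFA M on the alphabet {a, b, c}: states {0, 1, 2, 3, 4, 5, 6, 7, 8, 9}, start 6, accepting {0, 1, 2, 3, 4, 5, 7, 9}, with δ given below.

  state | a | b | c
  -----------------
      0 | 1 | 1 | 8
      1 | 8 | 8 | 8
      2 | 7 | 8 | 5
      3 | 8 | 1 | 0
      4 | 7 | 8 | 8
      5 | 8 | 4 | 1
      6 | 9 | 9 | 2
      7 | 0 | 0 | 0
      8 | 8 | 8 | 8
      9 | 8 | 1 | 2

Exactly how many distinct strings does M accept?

The useful subgraph on states {0, 1, 2, 4, 5, 6, 7, 9} is acyclic, so L(M) is finite; the longest accepting path visits 8 useful states, giving maximum string length 7.
Counting accepting paths from 6 by length: 3 of length 1, 6 of length 2, 9 of length 3, 17 of length 4, 17 of length 5, 12 of length 6, 12 of length 7. Total 76.

76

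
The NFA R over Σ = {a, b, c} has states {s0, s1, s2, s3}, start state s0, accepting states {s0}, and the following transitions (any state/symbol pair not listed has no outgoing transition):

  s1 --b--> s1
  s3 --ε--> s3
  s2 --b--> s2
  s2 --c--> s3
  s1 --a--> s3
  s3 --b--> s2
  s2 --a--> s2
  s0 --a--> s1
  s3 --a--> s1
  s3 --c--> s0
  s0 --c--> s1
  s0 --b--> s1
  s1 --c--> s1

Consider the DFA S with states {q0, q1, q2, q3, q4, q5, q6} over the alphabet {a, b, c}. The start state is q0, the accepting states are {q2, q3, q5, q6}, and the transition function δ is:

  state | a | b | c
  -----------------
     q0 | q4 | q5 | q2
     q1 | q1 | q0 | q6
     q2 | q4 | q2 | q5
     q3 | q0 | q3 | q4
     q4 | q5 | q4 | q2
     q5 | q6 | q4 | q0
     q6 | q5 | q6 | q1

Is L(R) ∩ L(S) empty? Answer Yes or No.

The string cac is accepted by both R and S.
Hence L(R) ∩ L(S) ≠ ∅.

No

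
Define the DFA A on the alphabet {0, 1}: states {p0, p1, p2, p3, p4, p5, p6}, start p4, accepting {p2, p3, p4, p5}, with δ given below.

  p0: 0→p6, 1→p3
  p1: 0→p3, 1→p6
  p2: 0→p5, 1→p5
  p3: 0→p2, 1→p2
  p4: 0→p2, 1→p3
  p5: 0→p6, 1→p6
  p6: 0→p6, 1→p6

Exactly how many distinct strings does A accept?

11

The useful subgraph on states {p2, p3, p4, p5} is acyclic, so L(A) is finite; the longest accepting path visits 4 useful states, giving maximum string length 3.
Counting accepting paths from p4 by length: 1 of length 0, 2 of length 1, 4 of length 2, 4 of length 3. Total 11.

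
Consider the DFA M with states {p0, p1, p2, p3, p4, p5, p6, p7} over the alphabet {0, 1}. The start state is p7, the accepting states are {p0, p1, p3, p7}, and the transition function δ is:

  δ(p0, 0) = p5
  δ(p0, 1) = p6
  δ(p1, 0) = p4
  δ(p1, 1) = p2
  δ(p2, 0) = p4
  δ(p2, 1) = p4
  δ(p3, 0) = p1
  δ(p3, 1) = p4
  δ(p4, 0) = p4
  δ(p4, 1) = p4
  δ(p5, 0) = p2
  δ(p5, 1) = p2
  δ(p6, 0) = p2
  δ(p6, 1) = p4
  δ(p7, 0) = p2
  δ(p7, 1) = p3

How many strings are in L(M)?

The useful subgraph on states {p1, p3, p7} is acyclic, so L(M) is finite; the longest accepting path visits 3 useful states, giving maximum string length 2.
Counting accepting paths from p7 by length: 1 of length 0, 1 of length 1, 1 of length 2. Total 3.

3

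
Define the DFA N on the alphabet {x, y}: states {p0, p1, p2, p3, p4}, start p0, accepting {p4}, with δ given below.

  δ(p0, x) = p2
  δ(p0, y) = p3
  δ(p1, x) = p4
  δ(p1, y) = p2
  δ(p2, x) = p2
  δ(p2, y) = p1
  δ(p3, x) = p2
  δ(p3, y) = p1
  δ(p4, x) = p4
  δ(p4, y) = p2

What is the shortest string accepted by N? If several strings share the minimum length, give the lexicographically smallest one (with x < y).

xyx

A breadth-first search from p0 reaches an accepting state first via the path p0 → p2 → p1 → p4 on input xyx.
No string of length < 3 is accepted (BFS exhausts all shorter strings without reaching an accepting state), and xyx is the lexicographically least accepting string of length 3.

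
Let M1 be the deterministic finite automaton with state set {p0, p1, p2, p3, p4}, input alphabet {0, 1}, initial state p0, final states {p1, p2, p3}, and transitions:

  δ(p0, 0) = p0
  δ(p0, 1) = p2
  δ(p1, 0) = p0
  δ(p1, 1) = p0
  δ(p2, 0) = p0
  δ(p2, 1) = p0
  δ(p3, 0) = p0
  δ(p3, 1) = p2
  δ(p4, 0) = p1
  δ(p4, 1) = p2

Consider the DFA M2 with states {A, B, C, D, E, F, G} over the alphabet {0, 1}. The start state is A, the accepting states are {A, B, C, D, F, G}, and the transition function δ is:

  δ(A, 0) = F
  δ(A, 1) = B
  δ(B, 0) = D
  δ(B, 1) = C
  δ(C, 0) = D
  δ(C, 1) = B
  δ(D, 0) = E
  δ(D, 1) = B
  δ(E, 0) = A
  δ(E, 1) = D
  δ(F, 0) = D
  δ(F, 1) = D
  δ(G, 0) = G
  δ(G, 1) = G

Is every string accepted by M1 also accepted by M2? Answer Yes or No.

Exploring the product automaton M1 × M2 from the start pair (p0, A), following both machines on each input symbol, reaches 9 state pairs: (p0, A), (p0, F), (p2, B), (p0, D), (p2, D), (p0, C), (p0, E), (p0, B), (p2, C).
M1 accepts in {p1, p2, p3} and M2 accepts in {A, B, C, D, F, G}. The reachable pairs whose M1-component is accepting are (p2, B), (p2, D), (p2, C); in each of them the M2-component is accepting too, so the product for L(M1) \ L(M2) (M1-component accepting, M2-component rejecting) has no reachable accepting pair and the difference is empty.
Hence every string in L(M1) is also in L(M2).

Yes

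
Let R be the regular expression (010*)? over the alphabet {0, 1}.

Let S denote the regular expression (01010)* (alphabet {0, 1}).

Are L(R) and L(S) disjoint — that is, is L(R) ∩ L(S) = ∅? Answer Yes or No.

The empty string ε is accepted by both R and S.
Hence L(R) ∩ L(S) ≠ ∅.

No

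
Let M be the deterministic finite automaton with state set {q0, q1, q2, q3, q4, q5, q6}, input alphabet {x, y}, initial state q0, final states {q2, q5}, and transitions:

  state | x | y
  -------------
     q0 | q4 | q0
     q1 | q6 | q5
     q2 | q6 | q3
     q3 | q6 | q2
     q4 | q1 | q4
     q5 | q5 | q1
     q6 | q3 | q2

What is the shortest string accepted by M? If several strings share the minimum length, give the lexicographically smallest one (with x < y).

A breadth-first search from q0 reaches an accepting state first via the path q0 → q4 → q1 → q5 on input xxy.
No string of length < 3 is accepted (BFS exhausts all shorter strings without reaching an accepting state), and xxy is the lexicographically least accepting string of length 3.

xxy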